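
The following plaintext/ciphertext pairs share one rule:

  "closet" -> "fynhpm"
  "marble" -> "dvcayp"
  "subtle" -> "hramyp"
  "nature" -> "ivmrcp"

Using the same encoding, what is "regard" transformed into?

c(2)→f(5) and l(11)→y(24) fit y≡5x+21 (mod 26); the inverse of 5 mod 26 is 21. This is an affine cipher: with a=0,…,z=25, each position x becomes (5x+21) mod 26.
Applying it to regard: r(17)→5·17+21≡2=c; e(4)→5·4+21≡15=p; g(6)→5·6+21≡25=z; a(0)→5·0+21≡21=v; r(17)→5·17+21≡2=c; d(3)→5·3+21≡10=k (all mod 26).

cpzvck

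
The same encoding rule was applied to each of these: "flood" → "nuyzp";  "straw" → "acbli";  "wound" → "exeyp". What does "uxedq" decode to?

Letter i (0-indexed) is shifted by i+8, so successive shifts are 8, 9, 10, ….
Undoing it on uxedq: u−8=m, x−9=o, e−10=u, d−11=s, q−12=e.

mouse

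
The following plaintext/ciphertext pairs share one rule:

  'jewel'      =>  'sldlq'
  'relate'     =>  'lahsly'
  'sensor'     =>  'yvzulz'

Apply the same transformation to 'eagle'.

lsnhl

The output letters match the input read backwards, each shifted +7: jewel reversed is lewej. The word is reversed, then every letter is shifted forward by 7.
On eagle: reverse → elgae; then shift: e+7=l, l+7=s, g+7=n, a+7=h, e+7=l.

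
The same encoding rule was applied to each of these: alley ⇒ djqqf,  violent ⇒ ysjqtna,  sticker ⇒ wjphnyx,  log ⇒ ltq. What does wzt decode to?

The output letters match the input read backwards, each shifted +5: alley reversed is yella. The word is reversed, then every letter is shifted forward by 5.
Decoding wzt: shift back: w−5=r, z−5=u, t−5=o → ruo; then reverse → our.

our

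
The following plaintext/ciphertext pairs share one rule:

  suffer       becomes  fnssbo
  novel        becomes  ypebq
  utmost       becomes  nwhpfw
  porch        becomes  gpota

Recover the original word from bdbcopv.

s(18)→f(5) and u(20)→n(13) fit y≡17x+11 (mod 26); the inverse of 17 mod 26 is 23. Each letter's alphabet position (a=0..z=25) is mapped through 17·x+11 mod 26 — an affine cipher.
Decoding bdbcopv: b(1)→23·(1−11)≡4=e; d(3)→23·(3−11)≡24=y; b(1)→23·(1−11)≡4=e; c(2)→23·(2−11)≡1=b; o(14)→23·(14−11)≡17=r; p(15)→23·(15−11)≡14=o; v(21)→23·(21−11)≡22=w (all mod 26).

eyebrow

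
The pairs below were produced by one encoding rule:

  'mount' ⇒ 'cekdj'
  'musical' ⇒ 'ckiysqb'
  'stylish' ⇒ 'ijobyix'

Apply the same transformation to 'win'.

Compare letters: m→c is +16, o→e is +16, u→k is +16 — a constant shift. Every letter moves 16 places later in the alphabet, wrapping around z→a.
Applying it to win: w+16=m, i+16=y, n+16=d.

myd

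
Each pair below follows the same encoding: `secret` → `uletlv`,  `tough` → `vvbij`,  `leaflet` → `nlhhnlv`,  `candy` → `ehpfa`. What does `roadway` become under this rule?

The shift depends on letter class: consonant s→u is +2, but vowel e→l is +7. Two shifts are in play — +7 for a/e/i/o/u, +2 for every other letter.
For roadway: r(cons)+2=t, o(vowel)+7=v, a(vowel)+7=h, d(cons)+2=f, w(cons)+2=y, a(vowel)+7=h, y(cons)+2=a.

tvhfyha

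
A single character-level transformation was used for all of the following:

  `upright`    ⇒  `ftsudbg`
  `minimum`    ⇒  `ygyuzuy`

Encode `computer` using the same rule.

The output letters match the input read backwards, each shifted +12: upright reversed is thgirpu. The word is reversed, then every letter is shifted forward by 12.
On computer: reverse → retupmoc; then shift: r+12=d, e+12=q, t+12=f, u+12=g, p+12=b, m+12=y, o+12=a, c+12=o.

dqfgbyao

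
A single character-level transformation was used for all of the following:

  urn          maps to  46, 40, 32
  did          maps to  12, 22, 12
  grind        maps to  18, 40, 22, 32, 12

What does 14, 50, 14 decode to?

u(#21)→46 and r(#18)→40: differences scale by 2, so n = 2·pos + 4. The formula is n = 2×(alphabet index, a=1) + 4.
Undoing it on 14, 50, 14: 14→(14−4)÷2=5=e, 50→(50−4)÷2=23=w, 14→(14−4)÷2=5=e.

ewe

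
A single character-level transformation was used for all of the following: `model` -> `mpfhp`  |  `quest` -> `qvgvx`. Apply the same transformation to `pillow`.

Each letter shifts forward by its position index (0, 1, 2, …) — the shift grows by one for each successive letter.
On pillow: p+0=p, i+1=j, l+2=n, l+3=o, o+4=s, w+5=b.

pjnosb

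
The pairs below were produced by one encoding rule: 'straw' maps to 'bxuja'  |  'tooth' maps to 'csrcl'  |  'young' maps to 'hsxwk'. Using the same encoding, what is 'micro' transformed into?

Shifts by position in straw: pos 0: s→b (+9), pos 1: t→x (+4), pos 2: r→u (+3), pos 3: a→j (+9), pos 4: w→a (+4) — repeating every 3. The shifts repeat in a cycle of length 3: positions 0,1,… shift by +9, +4, +3, then the pattern repeats.
Applying it to micro: m+9=v, i+4=m, c+3=f, r+9=a, o+4=s.

vmfas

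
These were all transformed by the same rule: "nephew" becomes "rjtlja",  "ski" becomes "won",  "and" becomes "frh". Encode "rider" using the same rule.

vnhjv

The rule splits by letter class: vowels +5, consonants +4.
On rider: r(cons)+4=v, i(vowel)+5=n, d(cons)+4=h, e(vowel)+5=j, r(cons)+4=v.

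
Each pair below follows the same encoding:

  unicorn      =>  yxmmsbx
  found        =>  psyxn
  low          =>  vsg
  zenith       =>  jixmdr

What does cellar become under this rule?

The rule splits by letter class: vowels +4, consonants +10.
On cellar: c(cons)+10=m, e(vowel)+4=i, l(cons)+10=v, l(cons)+10=v, a(vowel)+4=e, r(cons)+10=b.

mivveb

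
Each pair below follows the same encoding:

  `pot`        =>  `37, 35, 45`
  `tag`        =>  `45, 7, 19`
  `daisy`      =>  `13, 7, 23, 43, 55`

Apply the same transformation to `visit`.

49, 23, 43, 23, 45

With a=1..z=26, the number is 2·pos + 5.
Applying it to visit: v=22→49, i=9→23, s=19→43, i=9→23, t=20→45.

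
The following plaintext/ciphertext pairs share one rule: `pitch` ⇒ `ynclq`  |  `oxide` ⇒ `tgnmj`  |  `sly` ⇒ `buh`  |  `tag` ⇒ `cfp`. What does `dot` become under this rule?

The shift depends on letter class: consonant p→y is +9, but vowel i→n is +5. Two shifts are in play — +5 for a/e/i/o/u, +9 for every other letter.
On dot: d(cons)+9=m, o(vowel)+5=t, t(cons)+9=c.

mtc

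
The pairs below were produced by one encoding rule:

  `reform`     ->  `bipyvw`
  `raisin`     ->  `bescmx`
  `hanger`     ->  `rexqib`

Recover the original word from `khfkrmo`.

Shifts by position in reform: pos 0: r→b (+10), pos 1: e→i (+4), pos 2: f→p (+10), pos 3: o→y (+10), pos 4: r→v (+4), pos 5: m→w (+10) — repeating every 3. A repeating key of period 3 is used — shifts +10, +4, +10 over and over.
Decoding khfkrmo: k−10=a, h−4=d, f−10=v, k−10=a, r−4=n, m−10=c, o−10=e.

advance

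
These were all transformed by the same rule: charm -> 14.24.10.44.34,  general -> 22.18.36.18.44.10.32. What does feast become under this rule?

c(#3)→14 and h(#8)→24: differences scale by 2, so n = 2·pos + 8. With a=1..z=26, the number is 2·pos + 8.
Applying it to feast: f=6→20, e=5→18, a=1→10, s=19→46, t=20→48.

20.18.10.46.48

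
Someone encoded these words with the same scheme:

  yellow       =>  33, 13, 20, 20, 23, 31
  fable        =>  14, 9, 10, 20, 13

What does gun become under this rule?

15, 29, 22

y is letter #25 and maps to 33: an offset of 8. Each letter is replaced by its alphabet position (a=1..z=26) + 8.
On gun: g=7→15, u=21→29, n=14→22.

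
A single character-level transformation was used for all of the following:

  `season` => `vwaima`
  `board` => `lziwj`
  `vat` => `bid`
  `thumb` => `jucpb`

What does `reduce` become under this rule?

mkclmz

The output letters match the input read backwards, each shifted +8: season reversed is nosaes. Two steps: reverse the string, then apply a Caesar shift of +8.
For reduce: reverse → ecuder; then shift: e+8=m, c+8=k, u+8=c, d+8=l, e+8=m, r+8=z.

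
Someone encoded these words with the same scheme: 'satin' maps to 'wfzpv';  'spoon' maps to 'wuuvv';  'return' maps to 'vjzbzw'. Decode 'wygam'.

Letter i (0-indexed) is shifted by i+4, so successive shifts are 4, 5, 6, ….
Reversing it on wygam: w−4=s, y−5=t, g−6=a, a−7=t, m−8=e.

state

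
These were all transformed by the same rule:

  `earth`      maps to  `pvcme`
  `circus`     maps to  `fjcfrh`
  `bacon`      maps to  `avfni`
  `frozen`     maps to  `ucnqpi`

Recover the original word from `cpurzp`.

refuge

e(4)→p(15) and a(0)→v(21) fit y≡5x+21 (mod 26); the inverse of 5 mod 26 is 21. Treating letters as 0–25, the rule is x ↦ 5x + 21 (mod 26).
Undoing it on cpurzp: c(2)→21·(2−21)≡17=r; p(15)→21·(15−21)≡4=e; u(20)→21·(20−21)≡5=f; r(17)→21·(17−21)≡20=u; z(25)→21·(25−21)≡6=g; p(15)→21·(15−21)≡4=e (all mod 26).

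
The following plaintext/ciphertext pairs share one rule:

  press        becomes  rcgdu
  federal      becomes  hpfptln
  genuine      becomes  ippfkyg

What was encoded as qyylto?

Shifts by position in press: pos 0: p→r (+2), pos 1: r→c (+11), pos 2: e→g (+2), pos 3: s→d (+11) — repeating every 2. The shifts repeat in a cycle of length 2: positions 0,1,… shift by +2, +11, then the pattern repeats.
Reversing it on qyylto: q−2=o, y−11=n, y−2=w, l−11=a, t−2=r, o−11=d.

onward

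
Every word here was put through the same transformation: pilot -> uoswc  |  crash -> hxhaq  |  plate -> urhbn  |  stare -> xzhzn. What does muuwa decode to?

In pilot: p→u is +5, i→o is +6, l→s is +7, o→w is +8 — the shift increases by 1 each position. The shift increases by 1 at each position, starting from +5: 5, 6, 7, ….
Undoing it on muuwa: m−5=h, u−6=o, u−7=n, w−8=o, a−9=r.

honor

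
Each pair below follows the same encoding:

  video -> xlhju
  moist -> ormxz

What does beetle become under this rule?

dhiyrl

In video: v→x is +2, i→l is +3, d→h is +4, e→j is +5 — the shift increases by 1 each position. Each letter shifts forward by (position + 2), i.e. 2, 3, 4, … — the shift grows by one for each successive letter.
For beetle: b+2=d, e+3=h, e+4=i, t+5=y, l+6=r, e+7=l.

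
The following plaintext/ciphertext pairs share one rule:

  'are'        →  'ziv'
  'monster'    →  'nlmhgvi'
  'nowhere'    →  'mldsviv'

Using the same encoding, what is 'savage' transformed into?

Each pair mirrors across the alphabet (a↔z, r↔i, e↔v): positions sum to 25. Letters are reflected about the middle of the alphabet (position → 25−position): Atbash.
On savage: s↔h, a↔z, v↔e, a↔z, g↔t, e↔v.

hzeztv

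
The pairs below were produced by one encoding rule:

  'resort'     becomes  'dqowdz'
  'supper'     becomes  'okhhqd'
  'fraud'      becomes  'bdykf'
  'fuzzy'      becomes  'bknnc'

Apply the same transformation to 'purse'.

hkdoq

r(17)→d(3) and e(4)→q(16) fit y≡11x+24 (mod 26); the inverse of 11 mod 26 is 19. This is an affine cipher: with a=0,…,z=25, each position x becomes (11x+24) mod 26.
Applying it to purse: p(15)→11·15+24≡7=h; u(20)→11·20+24≡10=k; r(17)→11·17+24≡3=d; s(18)→11·18+24≡14=o; e(4)→11·4+24≡16=q (all mod 26).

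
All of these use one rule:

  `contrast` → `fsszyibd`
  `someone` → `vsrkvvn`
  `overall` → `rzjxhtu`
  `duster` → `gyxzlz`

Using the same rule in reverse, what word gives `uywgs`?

rural

Each letter shifts forward by (position + 3), i.e. 3, 4, 5, … — the shift grows by one for each successive letter.
Undoing it on uywgs: u−3=r, y−4=u, w−5=r, g−6=a, s−7=l.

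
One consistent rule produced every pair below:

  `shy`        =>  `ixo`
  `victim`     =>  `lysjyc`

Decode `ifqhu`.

Compare letters: s→i is +16, h→x is +16, y→o is +16 — a constant shift. It's a constant shift of +16 (ROT16).
Reversing it on ifqhu: i−16=s, f−16=p, q−16=a, h−16=r, u−16=e.

spare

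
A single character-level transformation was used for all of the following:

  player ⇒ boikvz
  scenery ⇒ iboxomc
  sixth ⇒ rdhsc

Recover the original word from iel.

The output letters match the input read backwards, each shifted +10: player reversed is reyalp. The word is reversed, then every letter is shifted forward by 10.
Decoding iel: shift back: i−10=y, e−10=u, l−10=b → yub; then reverse → buy.

buy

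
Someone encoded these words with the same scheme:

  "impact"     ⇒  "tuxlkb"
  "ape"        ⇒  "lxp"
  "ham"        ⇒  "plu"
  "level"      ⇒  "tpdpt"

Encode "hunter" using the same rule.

The shift depends on letter class: consonant m→u is +8, but vowel i→t is +11. Vowels shift forward by 11 and consonants shift forward by 8.
Applying it to hunter: h(cons)+8=p, u(vowel)+11=f, n(cons)+8=v, t(cons)+8=b, e(vowel)+11=p, r(cons)+8=z.

pfvbpz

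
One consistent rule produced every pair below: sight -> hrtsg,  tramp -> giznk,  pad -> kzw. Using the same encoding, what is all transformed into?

Each pair mirrors across the alphabet (s↔h, i↔r, g↔t): positions sum to 25. Letters are reflected about the middle of the alphabet (position → 25−position): Atbash.
For all: a↔z, l↔o, l↔o.

zoo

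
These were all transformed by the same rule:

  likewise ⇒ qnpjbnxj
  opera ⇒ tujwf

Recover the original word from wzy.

Each letter is shifted forward by 5 in the alphabet (a Caesar shift of +5).
Reversing it on wzy: w−5=r, z−5=u, y−5=t.

rut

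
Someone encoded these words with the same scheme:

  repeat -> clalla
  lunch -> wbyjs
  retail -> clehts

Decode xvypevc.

monitor

Shifts by position in repeat: pos 0: r→c (+11), pos 1: e→l (+7), pos 2: p→a (+11), pos 3: e→l (+7) — repeating every 2. A repeating key of period 2 is used — shifts +11, +7 over and over.
Decoding xvypevc: x−11=m, v−7=o, y−11=n, p−7=i, e−11=t, v−7=o, c−11=r.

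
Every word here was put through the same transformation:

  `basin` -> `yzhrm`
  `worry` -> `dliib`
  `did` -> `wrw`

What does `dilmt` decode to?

Each pair mirrors across the alphabet (b↔y, a↔z, s↔h): positions sum to 25. Each letter is replaced by its mirror in the alphabet: a↔z, b↔y, c↔x, and so on (the Atbash cipher).
Reversing it on dilmt: d↔w, i↔r, l↔o, m↔n, t↔g.

wrong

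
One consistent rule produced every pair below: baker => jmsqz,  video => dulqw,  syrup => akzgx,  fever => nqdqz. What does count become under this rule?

kaczb

Shifts by position in baker: pos 0: b→j (+8), pos 1: a→m (+12), pos 2: k→s (+8), pos 3: e→q (+12) — repeating every 2. The shifts repeat in a cycle of length 2: positions 0,1,… shift by +8, +12, then the pattern repeats.
Applying it to count: c+8=k, o+12=a, u+8=c, n+12=z, t+8=b.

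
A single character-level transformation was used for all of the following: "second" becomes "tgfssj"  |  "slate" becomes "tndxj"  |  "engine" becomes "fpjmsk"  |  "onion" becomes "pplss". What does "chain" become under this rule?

djdms

In second: s→t is +1, e→g is +2, c→f is +3, o→s is +4 — the shift increases by 1 each position. Letter i (0-indexed) is shifted by i+1, so successive shifts are 1, 2, 3, ….
On chain: c+1=d, h+2=j, a+3=d, i+4=m, n+5=s.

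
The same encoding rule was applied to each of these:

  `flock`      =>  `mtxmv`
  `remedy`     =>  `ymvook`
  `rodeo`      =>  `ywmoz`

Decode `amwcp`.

In flock: f→m is +7, l→t is +8, o→x is +9, c→m is +10 — the shift increases by 1 each position. Each letter shifts forward by (position + 7), i.e. 7, 8, 9, … — the shift grows by one for each successive letter.
Decoding amwcp: a−7=t, m−8=e, w−9=n, c−10=s, p−11=e.

tense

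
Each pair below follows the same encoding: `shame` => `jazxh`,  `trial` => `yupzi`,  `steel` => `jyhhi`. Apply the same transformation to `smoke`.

jxbth

s(18)→j(9) and h(7)→a(0) fit y≡15x+25 (mod 26); the inverse of 15 mod 26 is 7. Treating letters as 0–25, the rule is x ↦ 15x + 25 (mod 26).
On smoke: s(18)→15·18+25≡9=j; m(12)→15·12+25≡23=x; o(14)→15·14+25≡1=b; k(10)→15·10+25≡19=t; e(4)→15·4+25≡7=h (all mod 26).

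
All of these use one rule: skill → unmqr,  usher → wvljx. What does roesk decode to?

plane

In skill: s→u is +2, k→n is +3, i→m is +4, l→q is +5 — the shift increases by 1 each position. Letter i (0-indexed) is shifted by i+2, so successive shifts are 2, 3, 4, ….
Decoding roesk: r−2=p, o−3=l, e−4=a, s−5=n, k−6=e.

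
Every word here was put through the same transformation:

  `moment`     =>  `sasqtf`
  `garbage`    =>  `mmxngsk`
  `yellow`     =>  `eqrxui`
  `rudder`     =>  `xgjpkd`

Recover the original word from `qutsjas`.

Shifts by position in moment: pos 0: m→s (+6), pos 1: o→a (+12), pos 2: m→s (+6), pos 3: e→q (+12) — repeating every 2. The shifts repeat in a cycle of length 2: positions 0,1,… shift by +6, +12, then the pattern repeats.
Reversing it on qutsjas: q−6=k, u−12=i, t−6=n, s−12=g, j−6=d, a−12=o, s−6=m.

kingdom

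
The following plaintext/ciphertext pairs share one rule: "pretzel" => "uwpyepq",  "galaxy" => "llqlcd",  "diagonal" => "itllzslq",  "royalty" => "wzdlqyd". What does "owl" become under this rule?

zbq

The shift depends on letter class: consonant p→u is +5, but vowel e→p is +11. Two shifts are in play — +11 for a/e/i/o/u, +5 for every other letter.
Applying it to owl: o(vowel)+11=z, w(cons)+5=b, l(cons)+5=q.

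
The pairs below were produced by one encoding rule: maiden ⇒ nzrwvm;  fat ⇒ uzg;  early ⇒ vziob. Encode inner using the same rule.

Each pair mirrors across the alphabet (m↔n, a↔z, i↔r): positions sum to 25. This is the alphabet-reversal cipher (Atbash): a becomes z, b becomes y, etc.
Applying it to inner: i↔r, n↔m, n↔m, e↔v, r↔i.

rmmvi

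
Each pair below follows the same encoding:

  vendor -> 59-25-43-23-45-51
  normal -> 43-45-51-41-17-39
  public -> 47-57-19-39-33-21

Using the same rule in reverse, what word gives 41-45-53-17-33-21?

With a=1..z=26, the number is 2·pos + 15.
Undoing it on 41-45-53-17-33-21: 41→(41−15)÷2=13=m, 45→(45−15)÷2=15=o, 53→(53−15)÷2=19=s, 17→(17−15)÷2=1=a, 33→(33−15)÷2=9=i, 21→(21−15)÷2=3=c.

mosaic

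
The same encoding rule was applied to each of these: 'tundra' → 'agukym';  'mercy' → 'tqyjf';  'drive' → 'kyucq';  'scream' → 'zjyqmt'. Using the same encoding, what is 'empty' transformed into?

The shift depends on letter class: consonant t→a is +7, but vowel u→g is +12. The rule splits by letter class: vowels +12, consonants +7.
Applying it to empty: e(vowel)+12=q, m(cons)+7=t, p(cons)+7=w, t(cons)+7=a, y(cons)+7=f.

qtwaf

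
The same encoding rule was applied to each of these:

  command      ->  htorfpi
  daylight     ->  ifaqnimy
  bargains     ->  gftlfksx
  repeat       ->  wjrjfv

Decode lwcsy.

Shifts by position in command: pos 0: c→h (+5), pos 1: o→t (+5), pos 2: m→o (+2), pos 3: m→r (+5), pos 4: a→f (+5), pos 5: n→p (+2) — repeating every 3. A repeating key of period 3 is used — shifts +5, +5, +2 over and over.
Undoing it on lwcsy: l−5=g, w−5=r, c−2=a, s−5=n, y−5=t.

grant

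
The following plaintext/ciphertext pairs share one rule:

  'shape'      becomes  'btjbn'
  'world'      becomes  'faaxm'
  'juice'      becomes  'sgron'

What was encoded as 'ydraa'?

prior

Shifts by position in shape: pos 0: s→b (+9), pos 1: h→t (+12), pos 2: a→j (+9), pos 3: p→b (+12) — repeating every 2. The shifts repeat in a cycle of length 2: positions 0,1,… shift by +9, +12, then the pattern repeats.
Undoing it on ydraa: y−9=p, d−12=r, r−9=i, a−12=o, a−9=r.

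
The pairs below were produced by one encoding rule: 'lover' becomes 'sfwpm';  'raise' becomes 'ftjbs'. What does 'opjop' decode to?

onion

The output letters match the input read backwards, each shifted +1: lover reversed is revol. The word is reversed, then every letter is shifted forward by 1.
Decoding opjop: shift back: o−1=n, p−1=o, j−1=i, o−1=n, p−1=o → noino; then reverse → onion.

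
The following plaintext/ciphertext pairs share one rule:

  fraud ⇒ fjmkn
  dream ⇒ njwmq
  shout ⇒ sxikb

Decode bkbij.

tutor

f(5)→f(5) and r(17)→j(9) fit y≡9x+12 (mod 26); the inverse of 9 mod 26 is 3. This is an affine cipher: with a=0,…,z=25, each position x becomes (9x+12) mod 26.
Undoing it on bkbij: b(1)→3·(1−12)≡19=t; k(10)→3·(10−12)≡20=u; b(1)→3·(1−12)≡19=t; i(8)→3·(8−12)≡14=o; j(9)→3·(9−12)≡17=r (all mod 26).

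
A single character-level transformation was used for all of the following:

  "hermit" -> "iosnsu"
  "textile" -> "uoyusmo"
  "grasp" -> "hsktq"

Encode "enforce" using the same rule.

oogysdo

The shift depends on letter class: consonant h→i is +1, but vowel e→o is +10. The rule splits by letter class: vowels +10, consonants +1.
For enforce: e(vowel)+10=o, n(cons)+1=o, f(cons)+1=g, o(vowel)+10=y, r(cons)+1=s, c(cons)+1=d, e(vowel)+10=o.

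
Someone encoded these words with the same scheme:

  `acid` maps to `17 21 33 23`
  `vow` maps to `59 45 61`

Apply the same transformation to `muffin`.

41 57 27 27 33 43

a(#1)→17 and c(#3)→21: differences scale by 2, so n = 2·pos + 15. The formula is n = 2×(alphabet index, a=1) + 15.
On muffin: m=13→41, u=21→57, f=6→27, f=6→27, i=9→33, n=14→43.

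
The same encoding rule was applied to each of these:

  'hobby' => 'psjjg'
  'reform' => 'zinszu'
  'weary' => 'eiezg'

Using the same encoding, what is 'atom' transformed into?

ebsu

The rule splits by letter class: vowels +4, consonants +8.
Applying it to atom: a(vowel)+4=e, t(cons)+8=b, o(vowel)+4=s, m(cons)+8=u.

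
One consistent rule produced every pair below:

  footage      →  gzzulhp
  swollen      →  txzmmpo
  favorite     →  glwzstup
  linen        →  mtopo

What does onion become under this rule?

zotzo

The shift depends on letter class: consonant f→g is +1, but vowel o→z is +11. Two shifts are in play — +11 for a/e/i/o/u, +1 for every other letter.
On onion: o(vowel)+11=z, n(cons)+1=o, i(vowel)+11=t, o(vowel)+11=z, n(cons)+1=o.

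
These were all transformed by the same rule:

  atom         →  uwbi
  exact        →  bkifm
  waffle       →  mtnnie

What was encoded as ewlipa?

Read the word backwards and shift each letter +8.
Reversing it on ewlipa: shift back: e−8=w, w−8=o, l−8=d, i−8=a, p−8=h, a−8=s → wodahs; then reverse → shadow.

shadow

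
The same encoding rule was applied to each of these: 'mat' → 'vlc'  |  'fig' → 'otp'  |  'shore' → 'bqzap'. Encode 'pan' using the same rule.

ylw

Two shifts are in play — +11 for a/e/i/o/u, +9 for every other letter.
On pan: p(cons)+9=y, a(vowel)+11=l, n(cons)+9=w.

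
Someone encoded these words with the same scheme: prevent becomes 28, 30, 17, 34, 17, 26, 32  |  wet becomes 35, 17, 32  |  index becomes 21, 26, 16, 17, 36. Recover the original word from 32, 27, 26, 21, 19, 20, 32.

tonight

p is letter #16 and maps to 28: an offset of 12. Each letter is replaced by its alphabet position (a=1..z=26) + 12.
Decoding 32, 27, 26, 21, 19, 20, 32: 32→(32−12)÷1=20=t, 27→(27−12)÷1=15=o, 26→(26−12)÷1=14=n, 21→(21−12)÷1=9=i, 19→(19−12)÷1=7=g, 20→(20−12)÷1=8=h, 32→(32−12)÷1=20=t.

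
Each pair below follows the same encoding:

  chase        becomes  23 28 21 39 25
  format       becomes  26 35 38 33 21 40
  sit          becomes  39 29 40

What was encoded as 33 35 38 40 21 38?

c is letter #3 and maps to 23: an offset of 20. Letters become their 1-based position plus 20 (so a→21, b→22, …).
Undoing it on 33 35 38 40 21 38: 33→(33−20)÷1=13=m, 35→(35−20)÷1=15=o, 38→(38−20)÷1=18=r, 40→(40−20)÷1=20=t, 21→(21−20)÷1=1=a, 38→(38−20)÷1=18=r.

mortar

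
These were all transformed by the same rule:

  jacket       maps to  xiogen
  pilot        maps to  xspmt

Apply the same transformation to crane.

Read the word backwards and shift each letter +4.
For crane: reverse → enarc; then shift: e+4=i, n+4=r, a+4=e, r+4=v, c+4=g.

irevg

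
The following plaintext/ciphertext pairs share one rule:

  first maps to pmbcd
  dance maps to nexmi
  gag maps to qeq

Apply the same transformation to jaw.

The shift depends on letter class: consonant f→p is +10, but vowel i→m is +4. Vowels shift forward by 4 and consonants shift forward by 10.
Applying it to jaw: j(cons)+10=t, a(vowel)+4=e, w(cons)+10=g.

teg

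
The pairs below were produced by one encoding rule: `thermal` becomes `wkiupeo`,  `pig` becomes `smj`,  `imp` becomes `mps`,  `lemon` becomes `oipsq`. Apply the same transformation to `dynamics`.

gbqepmfv

The shift depends on letter class: consonant t→w is +3, but vowel e→i is +4. The rule splits by letter class: vowels +4, consonants +3.
For dynamics: d(cons)+3=g, y(cons)+3=b, n(cons)+3=q, a(vowel)+4=e, m(cons)+3=p, i(vowel)+4=m, c(cons)+3=f, s(cons)+3=v.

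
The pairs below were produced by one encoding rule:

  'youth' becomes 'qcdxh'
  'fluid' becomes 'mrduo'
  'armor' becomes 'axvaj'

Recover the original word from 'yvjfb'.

swamp

The output letters match the input read backwards, each shifted +9: youth reversed is htuoy. The word is reversed, then every letter is shifted forward by 9.
Undoing it on yvjfb: shift back: y−9=p, v−9=m, j−9=a, f−9=w, b−9=s → pmaws; then reverse → swamp.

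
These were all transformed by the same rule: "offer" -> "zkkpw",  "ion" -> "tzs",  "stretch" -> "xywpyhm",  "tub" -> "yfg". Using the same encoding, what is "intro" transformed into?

The shift depends on letter class: consonant f→k is +5, but vowel o→z is +11. Vowels shift forward by 11 and consonants shift forward by 5.
Applying it to intro: i(vowel)+11=t, n(cons)+5=s, t(cons)+5=y, r(cons)+5=w, o(vowel)+11=z.

tsywz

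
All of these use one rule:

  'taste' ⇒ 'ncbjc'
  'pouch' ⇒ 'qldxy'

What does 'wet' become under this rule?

cnf

Read the word backwards and shift each letter +9.
Applying it to wet: reverse → tew; then shift: t+9=c, e+9=n, w+9=f.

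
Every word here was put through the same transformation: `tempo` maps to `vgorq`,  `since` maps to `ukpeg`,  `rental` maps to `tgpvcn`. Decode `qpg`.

This is a Caesar cipher with shift 2.
Undoing it on qpg: q−2=o, p−2=n, g−2=e.

one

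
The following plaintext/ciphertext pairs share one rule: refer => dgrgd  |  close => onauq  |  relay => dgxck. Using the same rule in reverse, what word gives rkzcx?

final

A repeating key of period 2 is used — shifts +12, +2 over and over.
Undoing it on rkzcx: r−12=f, k−2=i, z−12=n, c−2=a, x−12=l.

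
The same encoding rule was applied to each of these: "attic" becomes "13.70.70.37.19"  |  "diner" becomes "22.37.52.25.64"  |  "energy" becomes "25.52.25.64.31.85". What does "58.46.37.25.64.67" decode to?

pliers

a(#1)→13 and t(#20)→70: differences scale by 3, so n = 3·pos + 10. Each letter becomes 3×(its alphabet position, a=1..z=26) + 10.
Decoding 58.46.37.25.64.67: 58→(58−10)÷3=16=p, 46→(46−10)÷3=12=l, 37→(37−10)÷3=9=i, 25→(25−10)÷3=5=e, 64→(64−10)÷3=18=r, 67→(67−10)÷3=19=s.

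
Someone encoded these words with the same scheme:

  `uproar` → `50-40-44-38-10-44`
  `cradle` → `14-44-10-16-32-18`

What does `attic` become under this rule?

u(#21)→50 and p(#16)→40: differences scale by 2, so n = 2·pos + 8. With a=1..z=26, the number is 2·pos + 8.
On attic: a=1→10, t=20→48, t=20→48, i=9→26, c=3→14.

10-48-48-26-14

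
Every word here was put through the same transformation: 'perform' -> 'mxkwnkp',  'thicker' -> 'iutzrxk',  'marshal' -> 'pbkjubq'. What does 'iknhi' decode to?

p(15)→m(12) and e(4)→x(23) fit y≡25x+1 (mod 26); the inverse of 25 mod 26 is 25. Each letter's alphabet position (a=0..z=25) is mapped through 25·x+1 mod 26 — an affine cipher.
Decoding iknhi: i(8)→25·(8−1)≡19=t; k(10)→25·(10−1)≡17=r; n(13)→25·(13−1)≡14=o; h(7)→25·(7−1)≡20=u; i(8)→25·(8−1)≡19=t (all mod 26).

trout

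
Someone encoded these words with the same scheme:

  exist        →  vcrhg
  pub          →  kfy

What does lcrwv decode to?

Each pair mirrors across the alphabet (e↔v, x↔c, i↔r): positions sum to 25. Each letter is replaced by its mirror in the alphabet: a↔z, b↔y, c↔x, and so on (the Atbash cipher).
Decoding lcrwv: l↔o, c↔x, r↔i, w↔d, v↔e.

oxide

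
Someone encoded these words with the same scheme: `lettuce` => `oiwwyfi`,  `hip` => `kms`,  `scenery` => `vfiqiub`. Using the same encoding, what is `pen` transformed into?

siq

The shift depends on letter class: consonant l→o is +3, but vowel e→i is +4. The rule splits by letter class: vowels +4, consonants +3.
For pen: p(cons)+3=s, e(vowel)+4=i, n(cons)+3=q.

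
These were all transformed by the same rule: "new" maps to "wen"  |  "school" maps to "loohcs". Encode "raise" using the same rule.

esiar

It's just the letters in reverse order.
On raise: reverse → esiar.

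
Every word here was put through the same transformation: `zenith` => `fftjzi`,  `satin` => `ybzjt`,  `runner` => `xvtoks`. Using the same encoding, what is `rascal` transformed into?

It's a Vigenère-style cipher with numeric key [6,1]: position i shifts by key[i mod 2].
For rascal: r+6=x, a+1=b, s+6=y, c+1=d, a+6=g, l+1=m.

xbydgm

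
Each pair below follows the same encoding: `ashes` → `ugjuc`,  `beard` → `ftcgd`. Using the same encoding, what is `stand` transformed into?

The output letters match the input read backwards, each shifted +2: ashes reversed is sehsa. Read the word backwards and shift each letter +2.
On stand: reverse → dnats; then shift: d+2=f, n+2=p, a+2=c, t+2=v, s+2=u.

fpcvu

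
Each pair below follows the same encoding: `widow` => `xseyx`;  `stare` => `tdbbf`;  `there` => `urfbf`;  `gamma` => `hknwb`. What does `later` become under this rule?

Shifts by position in widow: pos 0: w→x (+1), pos 1: i→s (+10), pos 2: d→e (+1), pos 3: o→y (+10) — repeating every 2. The shifts repeat in a cycle of length 2: positions 0,1,… shift by +1, +10, then the pattern repeats.
For later: l+1=m, a+10=k, t+1=u, e+10=o, r+1=s.

mkuos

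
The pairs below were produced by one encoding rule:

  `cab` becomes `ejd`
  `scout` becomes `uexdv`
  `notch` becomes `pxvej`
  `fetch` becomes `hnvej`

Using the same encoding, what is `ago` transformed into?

jix

The shift depends on letter class: consonant c→e is +2, but vowel a→j is +9. Two shifts are in play — +9 for a/e/i/o/u, +2 for every other letter.
For ago: a(vowel)+9=j, g(cons)+2=i, o(vowel)+9=x.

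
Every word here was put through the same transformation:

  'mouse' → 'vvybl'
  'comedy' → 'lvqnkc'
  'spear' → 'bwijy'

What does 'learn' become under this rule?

The shifts repeat in a cycle of length 3: positions 0,1,… shift by +9, +7, +4, then the pattern repeats.
For learn: l+9=u, e+7=l, a+4=e, r+9=a, n+7=u.

uleau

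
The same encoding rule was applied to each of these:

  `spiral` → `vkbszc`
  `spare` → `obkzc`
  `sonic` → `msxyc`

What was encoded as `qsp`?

fig

The output letters match the input read backwards, each shifted +10: spiral reversed is larips. Read the word backwards and shift each letter +10.
Undoing it on qsp: shift back: q−10=g, s−10=i, p−10=f → gif; then reverse → fig.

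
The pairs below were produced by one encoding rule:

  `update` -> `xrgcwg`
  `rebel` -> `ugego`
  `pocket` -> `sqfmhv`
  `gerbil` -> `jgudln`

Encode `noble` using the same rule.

It's a Vigenère-style cipher with numeric key [3,2]: position i shifts by key[i mod 2].
For noble: n+3=q, o+2=q, b+3=e, l+2=n, e+3=h.

qqenh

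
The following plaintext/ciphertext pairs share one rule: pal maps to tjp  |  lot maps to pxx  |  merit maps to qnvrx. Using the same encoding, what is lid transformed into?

The shift depends on letter class: consonant p→t is +4, but vowel a→j is +9. Vowels shift forward by 9 and consonants shift forward by 4.
For lid: l(cons)+4=p, i(vowel)+9=r, d(cons)+4=h.

prh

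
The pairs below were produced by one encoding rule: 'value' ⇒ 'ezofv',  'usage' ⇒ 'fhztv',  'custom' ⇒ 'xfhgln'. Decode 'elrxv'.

Each letter is replaced by its mirror in the alphabet: a↔z, b↔y, c↔x, and so on (the Atbash cipher).
Decoding elrxv: e↔v, l↔o, r↔i, x↔c, v↔e.

voice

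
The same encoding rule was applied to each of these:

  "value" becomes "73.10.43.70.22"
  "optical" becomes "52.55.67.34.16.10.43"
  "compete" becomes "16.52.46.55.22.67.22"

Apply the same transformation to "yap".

v(#22)→73 and a(#1)→10: differences scale by 3, so n = 3·pos + 7. With a=1..z=26, the number is 3·pos + 7.
Applying it to yap: y=25→82, a=1→10, p=16→55.

82.10.55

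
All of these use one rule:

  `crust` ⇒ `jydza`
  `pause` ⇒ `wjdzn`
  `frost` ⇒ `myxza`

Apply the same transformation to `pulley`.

The shift depends on letter class: consonant c→j is +7, but vowel u→d is +9. The rule splits by letter class: vowels +9, consonants +7.
For pulley: p(cons)+7=w, u(vowel)+9=d, l(cons)+7=s, l(cons)+7=s, e(vowel)+9=n, y(cons)+7=f.

wdssnf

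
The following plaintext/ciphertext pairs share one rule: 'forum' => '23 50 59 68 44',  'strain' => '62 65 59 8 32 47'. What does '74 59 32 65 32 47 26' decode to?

writing

f(#6)→23 and o(#15)→50: differences scale by 3, so n = 3·pos + 5. With a=1..z=26, the number is 3·pos + 5.
Undoing it on 74 59 32 65 32 47 26: 74→(74−5)÷3=23=w, 59→(59−5)÷3=18=r, 32→(32−5)÷3=9=i, 65→(65−5)÷3=20=t, 32→(32−5)÷3=9=i, 47→(47−5)÷3=14=n, 26→(26−5)÷3=7=g.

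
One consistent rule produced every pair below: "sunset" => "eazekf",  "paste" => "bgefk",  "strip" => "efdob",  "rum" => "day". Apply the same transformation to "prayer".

The shift depends on letter class: consonant s→e is +12, but vowel u→a is +6. Two shifts are in play — +6 for a/e/i/o/u, +12 for every other letter.
Applying it to prayer: p(cons)+12=b, r(cons)+12=d, a(vowel)+6=g, y(cons)+12=k, e(vowel)+6=k, r(cons)+12=d.

bdgkkd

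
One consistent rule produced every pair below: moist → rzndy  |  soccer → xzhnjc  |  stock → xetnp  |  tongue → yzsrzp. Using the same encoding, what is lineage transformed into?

qtspfrj

The shifts repeat in a cycle of length 2: positions 0,1,… shift by +5, +11, then the pattern repeats.
Applying it to lineage: l+5=q, i+11=t, n+5=s, e+11=p, a+5=f, g+11=r, e+5=j.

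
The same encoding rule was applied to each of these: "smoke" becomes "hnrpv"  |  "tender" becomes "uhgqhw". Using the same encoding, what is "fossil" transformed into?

The output letters match the input read backwards, each shifted +3: smoke reversed is ekoms. Two steps: reverse the string, then apply a Caesar shift of +3.
For fossil: reverse → lissof; then shift: l+3=o, i+3=l, s+3=v, s+3=v, o+3=r, f+3=i.

olvvri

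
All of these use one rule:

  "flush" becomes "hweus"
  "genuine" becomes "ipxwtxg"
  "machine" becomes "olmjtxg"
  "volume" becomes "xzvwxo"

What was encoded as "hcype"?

Shifts by position in flush: pos 0: f→h (+2), pos 1: l→w (+11), pos 2: u→e (+10), pos 3: s→u (+2), pos 4: h→s (+11) — repeating every 3. It's a Vigenère-style cipher with numeric key [2,11,10]: position i shifts by key[i mod 3].
Reversing it on hcype: h−2=f, c−11=r, y−10=o, p−2=n, e−11=t.

front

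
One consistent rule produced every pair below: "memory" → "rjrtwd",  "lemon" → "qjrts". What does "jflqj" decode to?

Each letter is shifted forward by 5 in the alphabet (a Caesar shift of +5).
Undoing it on jflqj: j−5=e, f−5=a, l−5=g, q−5=l, j−5=e.

eagle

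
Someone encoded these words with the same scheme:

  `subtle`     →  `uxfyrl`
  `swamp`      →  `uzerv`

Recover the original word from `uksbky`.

Each letter shifts forward by (position + 2), i.e. 2, 3, 4, … — the shift grows by one for each successive letter.
Undoing it on uksbky: u−2=s, k−3=h, s−4=o, b−5=w, k−6=e, y−7=r.

shower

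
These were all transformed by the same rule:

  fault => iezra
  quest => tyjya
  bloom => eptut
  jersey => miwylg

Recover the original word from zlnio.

Each letter shifts forward by (position + 3), i.e. 3, 4, 5, … — the shift grows by one for each successive letter.
Decoding zlnio: z−3=w, l−4=h, n−5=i, i−6=c, o−7=h.

which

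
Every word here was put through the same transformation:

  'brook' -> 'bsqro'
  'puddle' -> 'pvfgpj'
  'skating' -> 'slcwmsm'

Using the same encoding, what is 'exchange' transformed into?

In brook: b→b is +0, r→s is +1, o→q is +2, o→r is +3 — the shift increases by 1 each position. The shift increases by 1 at each position, starting from +0: 0, 1, 2, ….
On exchange: e+0=e, x+1=y, c+2=e, h+3=k, a+4=e, n+5=s, g+6=m, e+7=l.

eyekesml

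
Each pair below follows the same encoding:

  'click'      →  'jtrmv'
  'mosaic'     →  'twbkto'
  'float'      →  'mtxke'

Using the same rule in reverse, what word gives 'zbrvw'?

still

In click: c→j is +7, l→t is +8, i→r is +9, c→m is +10 — the shift increases by 1 each position. Each letter shifts forward by (position + 7), i.e. 7, 8, 9, … — the shift grows by one for each successive letter.
Undoing it on zbrvw: z−7=s, b−8=t, r−9=i, v−10=l, w−11=l.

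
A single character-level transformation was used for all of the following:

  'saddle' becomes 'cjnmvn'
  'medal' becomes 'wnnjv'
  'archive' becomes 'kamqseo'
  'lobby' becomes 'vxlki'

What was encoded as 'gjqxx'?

The shifts repeat in a cycle of length 2: positions 0,1,… shift by +10, +9, then the pattern repeats.
Decoding gjqxx: g−10=w, j−9=a, q−10=g, x−9=o, x−10=n.

wagon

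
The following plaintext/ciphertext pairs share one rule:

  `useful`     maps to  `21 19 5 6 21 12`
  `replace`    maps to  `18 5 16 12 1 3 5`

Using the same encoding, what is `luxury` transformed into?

u is letter #21 and maps to 21: an offset of 0. Letters become their 1-indexed alphabet positions: a=1 … z=26.
For luxury: l=12→12, u=21→21, x=24→24, u=21→21, r=18→18, y=25→25.

12 21 24 21 18 25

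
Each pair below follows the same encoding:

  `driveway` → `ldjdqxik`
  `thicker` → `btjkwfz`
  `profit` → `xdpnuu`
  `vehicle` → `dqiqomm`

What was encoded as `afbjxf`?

A repeating key of period 3 is used — shifts +8, +12, +1 over and over.
Decoding afbjxf: a−8=s, f−12=t, b−1=a, j−8=b, x−12=l, f−1=e.

stable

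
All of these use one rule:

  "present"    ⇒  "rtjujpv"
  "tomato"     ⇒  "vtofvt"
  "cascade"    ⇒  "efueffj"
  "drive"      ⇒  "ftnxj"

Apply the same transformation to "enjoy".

The shift depends on letter class: consonant p→r is +2, but vowel e→j is +5. The rule splits by letter class: vowels +5, consonants +2.
Applying it to enjoy: e(vowel)+5=j, n(cons)+2=p, j(cons)+2=l, o(vowel)+5=t, y(cons)+2=a.

jplta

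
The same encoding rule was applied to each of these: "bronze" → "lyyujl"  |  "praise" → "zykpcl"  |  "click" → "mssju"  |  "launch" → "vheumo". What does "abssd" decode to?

Shifts by position in bronze: pos 0: b→l (+10), pos 1: r→y (+7), pos 2: o→y (+10), pos 3: n→u (+7) — repeating every 2. The shifts repeat in a cycle of length 2: positions 0,1,… shift by +10, +7, then the pattern repeats.
Undoing it on abssd: a−10=q, b−7=u, s−10=i, s−7=l, d−10=t.

quilt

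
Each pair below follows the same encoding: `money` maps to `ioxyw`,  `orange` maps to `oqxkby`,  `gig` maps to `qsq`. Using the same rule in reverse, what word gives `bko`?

Read the word backwards and shift each letter +10.
Decoding bko: shift back: b−10=r, k−10=a, o−10=e → rae; then reverse → ear.

ear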